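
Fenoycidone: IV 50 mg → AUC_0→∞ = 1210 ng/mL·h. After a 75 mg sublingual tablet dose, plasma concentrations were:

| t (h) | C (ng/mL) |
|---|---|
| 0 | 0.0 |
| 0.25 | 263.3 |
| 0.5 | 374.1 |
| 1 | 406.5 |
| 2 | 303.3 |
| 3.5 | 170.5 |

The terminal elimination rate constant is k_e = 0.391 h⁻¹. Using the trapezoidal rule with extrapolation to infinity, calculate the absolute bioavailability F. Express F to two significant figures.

Trapezoidal AUC_0→3.5 (sublingual tablet):
  [0→0.25]: (0.0+263.3)/2 × 0.25 = 32.9125
  [0.25→0.5]: (263.3+374.1)/2 × 0.25 = 79.675
  [0.5→1]: (374.1+406.5)/2 × 0.5 = 195.15
  [1→2]: (406.5+303.3)/2 × 1 = 354.9
  [2→3.5]: (303.3+170.5)/2 × 1.5 = 355.35
  Sum = 1017.9875 ng/mL·h
Tail: C_last/k_e = 170.5/0.391 = 436.061
AUC_0→∞ (sublingual tablet) = 1017.9875 + 436.061 = 1454.0485 ng/mL·h
F = (AUC_ev/D_ev)/(AUC_iv/D_iv) = (1454.0485/75)/(1210/50) = 19.3873/24.2 = 0.8011

F = 0.80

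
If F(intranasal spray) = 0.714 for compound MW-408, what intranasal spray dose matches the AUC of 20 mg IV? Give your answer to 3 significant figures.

D_intranasal = 28.0 mg

For equal systemic exposure: F × D_ev = D_iv
D_ev = D_iv / F = 20 / 0.714 = 28.0112 mg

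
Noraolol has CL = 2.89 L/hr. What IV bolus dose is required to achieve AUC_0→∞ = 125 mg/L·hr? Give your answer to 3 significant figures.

Dose_iv = CL × AUC_0→∞
     = 2.89 × 125 = 361.25 mg

Dose = 361 mg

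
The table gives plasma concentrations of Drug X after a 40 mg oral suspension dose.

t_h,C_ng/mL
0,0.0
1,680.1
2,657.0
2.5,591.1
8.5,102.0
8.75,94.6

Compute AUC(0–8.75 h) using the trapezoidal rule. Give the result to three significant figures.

AUC = 3420 ng/mL·h

Trapezoidal AUC_0→8.75:
  [0→1]: (0.0+680.1)/2 × 1 = 340.05
  [1→2]: (680.1+657.0)/2 × 1 = 668.55
  [2→2.5]: (657.0+591.1)/2 × 0.5 = 312.025
  [2.5→8.5]: (591.1+102.0)/2 × 6 = 2079.3
  [8.5→8.75]: (102.0+94.6)/2 × 0.25 = 24.575
  Sum = 3424.5 ng/mL·h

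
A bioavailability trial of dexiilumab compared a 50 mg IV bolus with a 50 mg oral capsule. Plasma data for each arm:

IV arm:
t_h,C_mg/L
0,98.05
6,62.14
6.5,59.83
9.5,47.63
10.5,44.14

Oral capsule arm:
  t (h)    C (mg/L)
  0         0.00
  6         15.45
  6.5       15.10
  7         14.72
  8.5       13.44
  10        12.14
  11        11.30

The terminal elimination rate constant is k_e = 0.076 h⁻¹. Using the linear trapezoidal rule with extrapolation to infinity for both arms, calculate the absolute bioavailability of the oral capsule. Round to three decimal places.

Trapezoidal AUC_0→10.5 (IV):
  [0→6]: (98.05+62.14)/2 × 6 = 480.57
  [6→6.5]: (62.14+59.83)/2 × 0.5 = 30.4925
  [6.5→9.5]: (59.83+47.63)/2 × 3 = 161.19
  [9.5→10.5]: (47.63+44.14)/2 × 1 = 45.885
  Sum = 718.1375 mg/L·h
IV tail: 44.14/0.076 = 580.789; AUC_iv,0→∞ = 718.1375 + 580.789 = 1298.9265 mg/L·h
Trapezoidal AUC_0→11 (oral capsule):
  [0→6]: (0.00+15.45)/2 × 6 = 46.35
  [6→6.5]: (15.45+15.10)/2 × 0.5 = 7.6375
  [6.5→7]: (15.10+14.72)/2 × 0.5 = 7.455
  [7→8.5]: (14.72+13.44)/2 × 1.5 = 21.12
  [8.5→10]: (13.44+12.14)/2 × 1.5 = 19.185
  [10→11]: (12.14+11.30)/2 × 1 = 11.72
  Sum = 113.4675 mg/L·h
oral capsule tail: 11.30/0.076 = 148.684; AUC_ev,0→∞ = 113.4675 + 148.684 = 262.1515 mg/L·h
F = (AUC_ev/D_ev)/(AUC_iv/D_iv) = (262.1515/50)/(1298.9265/50) = 5.24303/25.97853 = 0.2018

F = 0.202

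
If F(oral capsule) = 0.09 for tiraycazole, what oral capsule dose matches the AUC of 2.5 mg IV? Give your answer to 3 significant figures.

D_oral = 27.8 mg

For equal systemic exposure: F × D_ev = D_iv
D_ev = D_iv / F = 2.5 / 0.09 = 27.7778 mg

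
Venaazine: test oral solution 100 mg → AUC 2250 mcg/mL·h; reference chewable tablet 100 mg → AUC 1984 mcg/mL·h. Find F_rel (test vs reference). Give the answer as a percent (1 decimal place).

F_rel = 113.4%

F_rel = (AUC_test/D_test) / (AUC_ref/D_ref)
      = (2250/100) / (1984/100)
      = 22.5 / 19.84 = 1.1341 = 113.41%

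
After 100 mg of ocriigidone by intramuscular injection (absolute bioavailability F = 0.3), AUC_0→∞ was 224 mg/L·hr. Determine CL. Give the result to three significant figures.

CL = F × Dose / AUC_0→∞
   = 0.3 × 100 / 224 = 0.133929 L/hr

CL = 0.134 L/hr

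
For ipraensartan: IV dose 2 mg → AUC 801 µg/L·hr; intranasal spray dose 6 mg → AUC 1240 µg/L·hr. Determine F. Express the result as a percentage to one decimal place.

F = (AUC_ev / D_ev) / (AUC_iv / D_iv)
  = (1240/6) / (801/2)
  = 206.667 / 400.5 = 0.5160
  = 51.60%

F = 51.6%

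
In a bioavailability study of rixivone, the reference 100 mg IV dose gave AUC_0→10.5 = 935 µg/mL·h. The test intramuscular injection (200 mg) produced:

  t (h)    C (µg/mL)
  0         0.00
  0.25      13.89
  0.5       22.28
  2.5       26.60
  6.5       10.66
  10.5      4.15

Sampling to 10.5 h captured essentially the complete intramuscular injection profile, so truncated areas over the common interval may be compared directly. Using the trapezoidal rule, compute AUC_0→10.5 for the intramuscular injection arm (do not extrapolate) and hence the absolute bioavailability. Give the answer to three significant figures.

F = 0.0852

Trapezoidal AUC_0→10.5 (intramuscular injection):
  [0→0.25]: (0.00+13.89)/2 × 0.25 = 1.73625
  [0.25→0.5]: (13.89+22.28)/2 × 0.25 = 4.52125
  [0.5→2.5]: (22.28+26.60)/2 × 2 = 48.88
  [2.5→6.5]: (26.60+10.66)/2 × 4 = 74.52
  [6.5→10.5]: (10.66+4.15)/2 × 4 = 29.62
  Sum = 159.2775 µg/mL·h
F = (AUC_ev/D_ev)/(AUC_iv/D_iv) = (159.2775/200)/(935/100) = 0.7963875/9.35 = 0.0852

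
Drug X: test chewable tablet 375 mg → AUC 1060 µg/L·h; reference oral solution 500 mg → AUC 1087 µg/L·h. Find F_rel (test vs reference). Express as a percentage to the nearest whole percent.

F_rel = 130%

F_rel = (AUC_test/D_test) / (AUC_ref/D_ref)
      = (1060/375) / (1087/500)
      = 2.82667 / 2.174 = 1.3002 = 130.02%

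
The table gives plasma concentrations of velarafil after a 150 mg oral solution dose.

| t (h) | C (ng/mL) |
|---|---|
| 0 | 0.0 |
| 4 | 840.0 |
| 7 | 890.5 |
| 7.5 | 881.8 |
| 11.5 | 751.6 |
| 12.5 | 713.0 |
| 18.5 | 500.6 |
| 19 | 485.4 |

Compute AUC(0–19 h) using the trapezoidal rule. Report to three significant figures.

Trapezoidal AUC_0→19:
  [0→4]: (0.0+840.0)/2 × 4 = 1680.0
  [4→7]: (840.0+890.5)/2 × 3 = 2595.75
  [7→7.5]: (890.5+881.8)/2 × 0.5 = 443.075
  [7.5→11.5]: (881.8+751.6)/2 × 4 = 3266.8
  [11.5→12.5]: (751.6+713.0)/2 × 1 = 732.3
  [12.5→18.5]: (713.0+500.6)/2 × 6 = 3640.8
  [18.5→19]: (500.6+485.4)/2 × 0.5 = 246.5
  Sum = 12605.225 ng/mL·h

AUC = 12600 ng/mL·h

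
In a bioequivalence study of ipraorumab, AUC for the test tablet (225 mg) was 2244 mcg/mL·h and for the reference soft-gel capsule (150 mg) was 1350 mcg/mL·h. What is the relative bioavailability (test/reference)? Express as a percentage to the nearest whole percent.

F_rel = (AUC_test/D_test) / (AUC_ref/D_ref)
      = (2244/225) / (1350/150)
      = 9.97333 / 9 = 1.1081 = 110.81%

F_rel = 111%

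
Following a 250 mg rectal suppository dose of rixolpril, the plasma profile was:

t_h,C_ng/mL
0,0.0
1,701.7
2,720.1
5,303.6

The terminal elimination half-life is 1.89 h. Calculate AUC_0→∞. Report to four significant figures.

AUC = 3425 ng/mL·h

Trapezoidal AUC_0→5:
  [0→1]: (0.0+701.7)/2 × 1 = 350.85
  [1→2]: (701.7+720.1)/2 × 1 = 710.9
  [2→5]: (720.1+303.6)/2 × 3 = 1535.55
  Sum = 2597.3 ng/mL·h
k_e = ln2 / t½ = 0.693147 / 1.89 = 0.3667 h^-1
Extrapolated tail: C_last / k_e = 303.6 / 0.3667 = 827.925
AUC_0→∞ = 2597.3 + 827.925 = 3425.225 ng/mL·h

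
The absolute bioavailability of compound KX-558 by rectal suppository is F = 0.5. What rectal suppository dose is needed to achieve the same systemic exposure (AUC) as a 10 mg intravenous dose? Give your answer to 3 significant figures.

For equal systemic exposure: F × D_ev = D_iv
D_ev = D_iv / F = 10 / 0.5 = 20 mg

D_rectal = 20.0 mg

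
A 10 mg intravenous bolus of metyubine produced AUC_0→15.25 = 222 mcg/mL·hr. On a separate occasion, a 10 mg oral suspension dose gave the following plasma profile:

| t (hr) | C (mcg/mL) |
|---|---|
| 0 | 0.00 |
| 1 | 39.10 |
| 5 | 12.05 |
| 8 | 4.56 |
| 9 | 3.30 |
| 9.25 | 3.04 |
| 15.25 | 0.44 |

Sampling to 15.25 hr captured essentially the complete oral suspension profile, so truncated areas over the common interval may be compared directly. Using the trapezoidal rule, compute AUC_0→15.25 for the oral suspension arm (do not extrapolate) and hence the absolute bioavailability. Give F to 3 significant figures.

Trapezoidal AUC_0→15.25 (oral suspension):
  [0→1]: (0.00+39.10)/2 × 1 = 19.55
  [1→5]: (39.10+12.05)/2 × 4 = 102.3
  [5→8]: (12.05+4.56)/2 × 3 = 24.915
  [8→9]: (4.56+3.30)/2 × 1 = 3.93
  [9→9.25]: (3.30+3.04)/2 × 0.25 = 0.7925
  [9.25→15.25]: (3.04+0.44)/2 × 6 = 10.44
  Sum = 161.9275 mcg/mL·hr
F = (AUC_ev/D_ev)/(AUC_iv/D_iv) = (161.9275/10)/(222/10) = 16.19275/22.2 = 0.7294

F = 0.729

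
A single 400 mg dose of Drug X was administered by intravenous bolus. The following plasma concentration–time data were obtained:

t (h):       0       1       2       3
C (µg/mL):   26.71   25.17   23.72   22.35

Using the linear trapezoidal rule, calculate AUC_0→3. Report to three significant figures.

Trapezoidal AUC_0→3:
  [0→1]: (26.71+25.17)/2 × 1 = 25.94
  [1→2]: (25.17+23.72)/2 × 1 = 24.445
  [2→3]: (23.72+22.35)/2 × 1 = 23.035
  Sum = 73.42 µg/mL·h

AUC = 73.4 µg/mL·h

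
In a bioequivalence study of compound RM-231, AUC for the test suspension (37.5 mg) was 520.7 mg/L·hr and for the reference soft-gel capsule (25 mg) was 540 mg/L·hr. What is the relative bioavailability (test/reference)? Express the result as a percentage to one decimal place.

F_rel = 64.3%

F_rel = (AUC_test/D_test) / (AUC_ref/D_ref)
      = (520.7/37.5) / (540/25)
      = 13.8853 / 21.6 = 0.6428 = 64.28%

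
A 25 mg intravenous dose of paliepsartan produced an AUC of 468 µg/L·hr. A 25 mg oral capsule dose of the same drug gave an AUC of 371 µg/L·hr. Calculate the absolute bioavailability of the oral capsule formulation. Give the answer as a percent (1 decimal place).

F = (AUC_ev / D_ev) / (AUC_iv / D_iv)
  = (371/25) / (468/25)
  = 14.84 / 18.72 = 0.7927
  = 79.27%

F = 79.3%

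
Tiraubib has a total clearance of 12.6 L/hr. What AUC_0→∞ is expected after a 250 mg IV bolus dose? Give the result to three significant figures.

AUC = 19.8 mg/L·hr

AUC_0→∞ = Dose_iv / CL
        = 250 / 12.6 = 19.8413 mg/L·hr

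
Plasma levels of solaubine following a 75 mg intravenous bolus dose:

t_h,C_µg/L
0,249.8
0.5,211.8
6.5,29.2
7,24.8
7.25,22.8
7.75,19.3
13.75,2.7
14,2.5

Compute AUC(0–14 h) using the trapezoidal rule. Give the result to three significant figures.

Trapezoidal AUC_0→14:
  [0→0.5]: (249.8+211.8)/2 × 0.5 = 115.4
  [0.5→6.5]: (211.8+29.2)/2 × 6 = 723.0
  [6.5→7]: (29.2+24.8)/2 × 0.5 = 13.5
  [7→7.25]: (24.8+22.8)/2 × 0.25 = 5.95
  [7.25→7.75]: (22.8+19.3)/2 × 0.5 = 10.525
  [7.75→13.75]: (19.3+2.7)/2 × 6 = 66.0
  [13.75→14]: (2.7+2.5)/2 × 0.25 = 0.65
  Sum = 935.025 µg/L·h

AUC = 935 µg/L·h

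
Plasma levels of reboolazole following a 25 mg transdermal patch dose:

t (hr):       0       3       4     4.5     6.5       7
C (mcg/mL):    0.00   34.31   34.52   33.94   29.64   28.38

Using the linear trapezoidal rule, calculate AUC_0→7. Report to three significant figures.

AUC = 181 mcg/mL·hr

Trapezoidal AUC_0→7:
  [0→3]: (0.00+34.31)/2 × 3 = 51.465
  [3→4]: (34.31+34.52)/2 × 1 = 34.415
  [4→4.5]: (34.52+33.94)/2 × 0.5 = 17.115
  [4.5→6.5]: (33.94+29.64)/2 × 2 = 63.58
  [6.5→7]: (29.64+28.38)/2 × 0.5 = 14.505
  Sum = 181.08 mcg/mL·hr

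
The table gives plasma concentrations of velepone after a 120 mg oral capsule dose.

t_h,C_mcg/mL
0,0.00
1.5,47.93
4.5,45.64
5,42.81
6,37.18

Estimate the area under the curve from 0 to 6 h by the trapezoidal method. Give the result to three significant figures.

AUC = 238 mcg/mL·h

Trapezoidal AUC_0→6:
  [0→1.5]: (0.00+47.93)/2 × 1.5 = 35.9475
  [1.5→4.5]: (47.93+45.64)/2 × 3 = 140.355
  [4.5→5]: (45.64+42.81)/2 × 0.5 = 22.1125
  [5→6]: (42.81+37.18)/2 × 1 = 39.995
  Sum = 238.41 mcg/mL·h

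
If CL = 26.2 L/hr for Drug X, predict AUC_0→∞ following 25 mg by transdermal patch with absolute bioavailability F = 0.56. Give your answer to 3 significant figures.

AUC_0→∞ = F × Dose / CL
        = 0.56 × 25 / 26.2 = 0.534351 mg/L·hr

AUC = 0.534 mg/L·hr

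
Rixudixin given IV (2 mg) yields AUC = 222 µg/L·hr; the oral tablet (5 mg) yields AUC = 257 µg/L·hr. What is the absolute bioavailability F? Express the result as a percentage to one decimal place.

F = (AUC_ev / D_ev) / (AUC_iv / D_iv)
  = (257/5) / (222/2)
  = 51.4 / 111 = 0.4631
  = 46.31%

F = 46.3%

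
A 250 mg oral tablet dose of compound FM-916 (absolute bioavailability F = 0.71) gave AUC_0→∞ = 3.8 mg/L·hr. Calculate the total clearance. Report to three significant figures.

CL = F × Dose / AUC_0→∞
   = 0.71 × 250 / 3.8 = 46.7105 L/hr

CL = 46.7 L/hr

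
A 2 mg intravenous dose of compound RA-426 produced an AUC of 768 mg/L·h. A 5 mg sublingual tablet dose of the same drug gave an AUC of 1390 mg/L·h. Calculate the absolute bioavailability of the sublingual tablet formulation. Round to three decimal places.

F = 0.724

F = (AUC_ev / D_ev) / (AUC_iv / D_iv)
  = (1390/5) / (768/2)
  = 278 / 384 = 0.7240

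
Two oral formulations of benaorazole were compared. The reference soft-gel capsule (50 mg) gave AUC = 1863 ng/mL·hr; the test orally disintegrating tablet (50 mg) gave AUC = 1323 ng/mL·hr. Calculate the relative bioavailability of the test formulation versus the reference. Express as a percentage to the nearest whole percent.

F_rel = 71%

F_rel = (AUC_test/D_test) / (AUC_ref/D_ref)
      = (1323/50) / (1863/50)
      = 26.46 / 37.26 = 0.7101 = 71.01%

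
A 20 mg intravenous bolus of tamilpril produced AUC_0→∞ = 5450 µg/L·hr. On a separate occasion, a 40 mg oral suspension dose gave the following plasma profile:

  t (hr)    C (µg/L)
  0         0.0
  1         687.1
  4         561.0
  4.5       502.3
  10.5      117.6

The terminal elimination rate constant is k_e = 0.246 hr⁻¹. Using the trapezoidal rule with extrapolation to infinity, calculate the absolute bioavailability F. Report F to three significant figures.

Trapezoidal AUC_0→10.5 (oral suspension):
  [0→1]: (0.0+687.1)/2 × 1 = 343.55
  [1→4]: (687.1+561.0)/2 × 3 = 1872.15
  [4→4.5]: (561.0+502.3)/2 × 0.5 = 265.825
  [4.5→10.5]: (502.3+117.6)/2 × 6 = 1859.7
  Sum = 4341.225 µg/L·hr
Tail: C_last/k_e = 117.6/0.246 = 478.049
AUC_0→∞ (oral suspension) = 4341.225 + 478.049 = 4819.274 µg/L·hr
F = (AUC_ev/D_ev)/(AUC_iv/D_iv) = (4819.274/40)/(5450/20) = 120.48185/272.5 = 0.4421

F = 0.442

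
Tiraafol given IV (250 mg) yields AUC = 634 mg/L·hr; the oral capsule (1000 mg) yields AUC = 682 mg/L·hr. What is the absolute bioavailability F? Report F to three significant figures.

F = (AUC_ev / D_ev) / (AUC_iv / D_iv)
  = (682/1000) / (634/250)
  = 0.682 / 2.536 = 0.2689

F = 0.269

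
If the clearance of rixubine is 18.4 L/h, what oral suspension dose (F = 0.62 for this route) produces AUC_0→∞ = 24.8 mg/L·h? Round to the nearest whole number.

Dose = 736 mg

Dose = CL × AUC_0→∞ / F
     = 18.4 × 24.8 / 0.62 = 736 mg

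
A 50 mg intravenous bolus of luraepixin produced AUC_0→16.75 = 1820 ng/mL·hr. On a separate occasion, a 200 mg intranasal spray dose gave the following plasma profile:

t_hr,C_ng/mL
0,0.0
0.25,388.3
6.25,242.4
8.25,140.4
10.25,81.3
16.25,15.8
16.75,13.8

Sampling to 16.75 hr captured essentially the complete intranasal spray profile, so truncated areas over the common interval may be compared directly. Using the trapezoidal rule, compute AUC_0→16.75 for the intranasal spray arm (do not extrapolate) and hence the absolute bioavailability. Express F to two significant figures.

Trapezoidal AUC_0→16.75 (intranasal spray):
  [0→0.25]: (0.0+388.3)/2 × 0.25 = 48.5375
  [0.25→6.25]: (388.3+242.4)/2 × 6 = 1892.1
  [6.25→8.25]: (242.4+140.4)/2 × 2 = 382.8
  [8.25→10.25]: (140.4+81.3)/2 × 2 = 221.7
  [10.25→16.25]: (81.3+15.8)/2 × 6 = 291.3
  [16.25→16.75]: (15.8+13.8)/2 × 0.5 = 7.4
  Sum = 2843.8375 ng/mL·hr
F = (AUC_ev/D_ev)/(AUC_iv/D_iv) = (2843.8375/200)/(1820/50) = 14.2192/36.4 = 0.3906

F = 0.39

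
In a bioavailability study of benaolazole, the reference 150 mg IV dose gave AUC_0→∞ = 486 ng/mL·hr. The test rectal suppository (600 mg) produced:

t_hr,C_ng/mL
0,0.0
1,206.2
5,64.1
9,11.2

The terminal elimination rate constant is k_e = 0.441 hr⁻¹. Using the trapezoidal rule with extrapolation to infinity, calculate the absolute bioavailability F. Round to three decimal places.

F = 0.422

Trapezoidal AUC_0→9 (rectal suppository):
  [0→1]: (0.0+206.2)/2 × 1 = 103.1
  [1→5]: (206.2+64.1)/2 × 4 = 540.6
  [5→9]: (64.1+11.2)/2 × 4 = 150.6
  Sum = 794.3 ng/mL·hr
Tail: C_last/k_e = 11.2/0.441 = 25.397
AUC_0→∞ (rectal suppository) = 794.3 + 25.397 = 819.697 ng/mL·hr
F = (AUC_ev/D_ev)/(AUC_iv/D_iv) = (819.697/600)/(486/150) = 1.36616/3.24 = 0.4217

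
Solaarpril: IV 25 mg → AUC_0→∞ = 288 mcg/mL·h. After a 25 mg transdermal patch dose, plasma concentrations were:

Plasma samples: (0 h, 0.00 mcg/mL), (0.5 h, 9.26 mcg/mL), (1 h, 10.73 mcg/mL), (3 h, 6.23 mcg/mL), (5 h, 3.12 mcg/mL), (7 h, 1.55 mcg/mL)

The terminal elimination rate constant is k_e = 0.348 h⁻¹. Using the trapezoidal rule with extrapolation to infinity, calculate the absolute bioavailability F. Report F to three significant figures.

F = 0.148

Trapezoidal AUC_0→7 (transdermal patch):
  [0→0.5]: (0.00+9.26)/2 × 0.5 = 2.315
  [0.5→1]: (9.26+10.73)/2 × 0.5 = 4.9975
  [1→3]: (10.73+6.23)/2 × 2 = 16.96
  [3→5]: (6.23+3.12)/2 × 2 = 9.35
  [5→7]: (3.12+1.55)/2 × 2 = 4.67
  Sum = 38.2925 mcg/mL·h
Tail: C_last/k_e = 1.55/0.348 = 4.454
AUC_0→∞ (transdermal patch) = 38.2925 + 4.454 = 42.7465 mcg/mL·h
F = (AUC_ev/D_ev)/(AUC_iv/D_iv) = (42.7465/25)/(288/25) = 1.70986/11.52 = 0.1484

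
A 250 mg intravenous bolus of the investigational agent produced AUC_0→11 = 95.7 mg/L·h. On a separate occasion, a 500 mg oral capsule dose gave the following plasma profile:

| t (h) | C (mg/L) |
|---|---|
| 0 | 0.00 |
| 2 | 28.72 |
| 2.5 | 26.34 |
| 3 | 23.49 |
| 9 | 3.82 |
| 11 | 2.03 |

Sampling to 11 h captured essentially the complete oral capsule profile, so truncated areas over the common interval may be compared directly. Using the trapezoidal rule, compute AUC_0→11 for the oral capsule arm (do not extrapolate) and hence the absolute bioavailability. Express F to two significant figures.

F = 0.75

Trapezoidal AUC_0→11 (oral capsule):
  [0→2]: (0.00+28.72)/2 × 2 = 28.72
  [2→2.5]: (28.72+26.34)/2 × 0.5 = 13.765
  [2.5→3]: (26.34+23.49)/2 × 0.5 = 12.4575
  [3→9]: (23.49+3.82)/2 × 6 = 81.93
  [9→11]: (3.82+2.03)/2 × 2 = 5.85
  Sum = 142.7225 mg/L·h
F = (AUC_ev/D_ev)/(AUC_iv/D_iv) = (142.7225/500)/(95.7/250) = 0.285445/0.3828 = 0.7457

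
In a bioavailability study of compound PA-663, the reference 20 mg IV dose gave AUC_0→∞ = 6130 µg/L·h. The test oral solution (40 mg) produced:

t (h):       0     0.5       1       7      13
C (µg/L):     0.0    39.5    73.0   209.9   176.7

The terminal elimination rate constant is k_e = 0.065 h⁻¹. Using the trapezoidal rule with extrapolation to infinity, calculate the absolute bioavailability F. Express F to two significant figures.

F = 0.39

Trapezoidal AUC_0→13 (oral solution):
  [0→0.5]: (0.0+39.5)/2 × 0.5 = 9.875
  [0.5→1]: (39.5+73.0)/2 × 0.5 = 28.125
  [1→7]: (73.0+209.9)/2 × 6 = 848.7
  [7→13]: (209.9+176.7)/2 × 6 = 1159.8
  Sum = 2046.5 µg/L·h
Tail: C_last/k_e = 176.7/0.065 = 2718.462
AUC_0→∞ (oral solution) = 2046.5 + 2718.462 = 4764.962 µg/L·h
F = (AUC_ev/D_ev)/(AUC_iv/D_iv) = (4764.962/40)/(6130/20) = 119.12405/306.5 = 0.3887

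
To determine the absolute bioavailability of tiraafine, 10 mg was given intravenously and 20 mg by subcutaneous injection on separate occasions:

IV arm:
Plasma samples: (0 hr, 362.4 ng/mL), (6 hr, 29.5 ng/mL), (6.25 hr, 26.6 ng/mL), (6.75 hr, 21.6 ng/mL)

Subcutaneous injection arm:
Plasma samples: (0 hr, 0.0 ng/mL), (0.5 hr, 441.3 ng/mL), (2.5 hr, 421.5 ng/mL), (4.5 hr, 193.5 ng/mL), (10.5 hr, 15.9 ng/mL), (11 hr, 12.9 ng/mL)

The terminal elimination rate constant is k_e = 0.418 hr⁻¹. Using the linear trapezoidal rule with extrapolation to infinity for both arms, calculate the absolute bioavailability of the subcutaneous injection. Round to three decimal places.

Trapezoidal AUC_0→6.75 (IV):
  [0→6]: (362.4+29.5)/2 × 6 = 1175.7
  [6→6.25]: (29.5+26.6)/2 × 0.25 = 7.0125
  [6.25→6.75]: (26.6+21.6)/2 × 0.5 = 12.05
  Sum = 1194.7625 ng/mL·hr
IV tail: 21.6/0.418 = 51.675; AUC_iv,0→∞ = 1194.7625 + 51.675 = 1246.4375 ng/mL·hr
Trapezoidal AUC_0→11 (subcutaneous injection):
  [0→0.5]: (0.0+441.3)/2 × 0.5 = 110.325
  [0.5→2.5]: (441.3+421.5)/2 × 2 = 862.8
  [2.5→4.5]: (421.5+193.5)/2 × 2 = 615.0
  [4.5→10.5]: (193.5+15.9)/2 × 6 = 628.2
  [10.5→11]: (15.9+12.9)/2 × 0.5 = 7.2
  Sum = 2223.525 ng/mL·hr
subcutaneous injection tail: 12.9/0.418 = 30.861; AUC_ev,0→∞ = 2223.525 + 30.861 = 2254.386 ng/mL·hr
F = (AUC_ev/D_ev)/(AUC_iv/D_iv) = (2254.386/20)/(1246.4375/10) = 112.7193/124.64375 = 0.9043

F = 0.904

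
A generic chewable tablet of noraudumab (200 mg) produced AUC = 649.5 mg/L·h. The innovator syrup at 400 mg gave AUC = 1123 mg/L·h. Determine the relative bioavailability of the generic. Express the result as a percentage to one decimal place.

F_rel = 115.7%

F_rel = (AUC_test/D_test) / (AUC_ref/D_ref)
      = (649.5/200) / (1123/400)
      = 3.2475 / 2.8075 = 1.1567 = 115.67%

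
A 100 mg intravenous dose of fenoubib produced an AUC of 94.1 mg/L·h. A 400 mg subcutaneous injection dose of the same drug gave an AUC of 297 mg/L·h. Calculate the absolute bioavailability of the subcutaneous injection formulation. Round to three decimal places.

F = (AUC_ev / D_ev) / (AUC_iv / D_iv)
  = (297/400) / (94.1/100)
  = 0.7425 / 0.941 = 0.7891

F = 0.789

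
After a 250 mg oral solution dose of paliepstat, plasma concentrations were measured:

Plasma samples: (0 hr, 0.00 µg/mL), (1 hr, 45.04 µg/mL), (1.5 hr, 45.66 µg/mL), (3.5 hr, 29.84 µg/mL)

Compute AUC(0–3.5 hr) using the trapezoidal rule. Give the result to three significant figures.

AUC = 121 µg/mL·hr

Trapezoidal AUC_0→3.5:
  [0→1]: (0.00+45.04)/2 × 1 = 22.52
  [1→1.5]: (45.04+45.66)/2 × 0.5 = 22.675
  [1.5→3.5]: (45.66+29.84)/2 × 2 = 75.5
  Sum = 120.695 µg/mL·hr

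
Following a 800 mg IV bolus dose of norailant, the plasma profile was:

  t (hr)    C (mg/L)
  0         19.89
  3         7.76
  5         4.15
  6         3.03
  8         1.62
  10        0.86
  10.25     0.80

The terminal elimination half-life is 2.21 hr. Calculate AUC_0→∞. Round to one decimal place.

Trapezoidal AUC_0→10.25:
  [0→3]: (19.89+7.76)/2 × 3 = 41.475
  [3→5]: (7.76+4.15)/2 × 2 = 11.91
  [5→6]: (4.15+3.03)/2 × 1 = 3.59
  [6→8]: (3.03+1.62)/2 × 2 = 4.65
  [8→10]: (1.62+0.86)/2 × 2 = 2.48
  [10→10.25]: (0.86+0.80)/2 × 0.25 = 0.2075
  Sum = 64.3125 mg/L·hr
k_e = ln2 / t½ = 0.693147 / 2.21 = 0.3136 hr^-1
Extrapolated tail: C_last / k_e = 0.80 / 0.3136 = 2.551
AUC_0→∞ = 64.3125 + 2.551 = 66.8635 mg/L·hr

AUC = 66.9 mg/L·hr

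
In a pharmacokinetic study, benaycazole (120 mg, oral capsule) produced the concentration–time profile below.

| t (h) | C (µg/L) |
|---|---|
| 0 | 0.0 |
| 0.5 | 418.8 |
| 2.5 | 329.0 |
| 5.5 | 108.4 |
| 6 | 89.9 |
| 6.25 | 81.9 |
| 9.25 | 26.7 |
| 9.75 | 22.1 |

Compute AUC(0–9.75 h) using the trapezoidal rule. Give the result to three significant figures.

Trapezoidal AUC_0→9.75:
  [0→0.5]: (0.0+418.8)/2 × 0.5 = 104.7
  [0.5→2.5]: (418.8+329.0)/2 × 2 = 747.8
  [2.5→5.5]: (329.0+108.4)/2 × 3 = 656.1
  [5.5→6]: (108.4+89.9)/2 × 0.5 = 49.575
  [6→6.25]: (89.9+81.9)/2 × 0.25 = 21.475
  [6.25→9.25]: (81.9+26.7)/2 × 3 = 162.9
  [9.25→9.75]: (26.7+22.1)/2 × 0.5 = 12.2
  Sum = 1754.75 µg/L·h

AUC = 1750 µg/L·h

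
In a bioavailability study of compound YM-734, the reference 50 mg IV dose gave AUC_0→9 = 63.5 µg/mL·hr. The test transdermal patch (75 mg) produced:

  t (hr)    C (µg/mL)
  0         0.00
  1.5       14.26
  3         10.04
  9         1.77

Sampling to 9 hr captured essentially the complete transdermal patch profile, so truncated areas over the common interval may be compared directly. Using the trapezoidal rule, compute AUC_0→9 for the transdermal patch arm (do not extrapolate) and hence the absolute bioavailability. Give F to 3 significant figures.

F = 0.676

Trapezoidal AUC_0→9 (transdermal patch):
  [0→1.5]: (0.00+14.26)/2 × 1.5 = 10.695
  [1.5→3]: (14.26+10.04)/2 × 1.5 = 18.225
  [3→9]: (10.04+1.77)/2 × 6 = 35.43
  Sum = 64.35 µg/mL·hr
F = (AUC_ev/D_ev)/(AUC_iv/D_iv) = (64.35/75)/(63.5/50) = 0.858/1.27 = 0.6756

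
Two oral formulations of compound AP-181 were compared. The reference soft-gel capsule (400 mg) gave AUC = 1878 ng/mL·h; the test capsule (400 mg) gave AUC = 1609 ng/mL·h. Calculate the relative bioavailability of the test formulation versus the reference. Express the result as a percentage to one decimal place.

F_rel = (AUC_test/D_test) / (AUC_ref/D_ref)
      = (1609/400) / (1878/400)
      = 4.0225 / 4.695 = 0.8568 = 85.68%

F_rel = 85.7%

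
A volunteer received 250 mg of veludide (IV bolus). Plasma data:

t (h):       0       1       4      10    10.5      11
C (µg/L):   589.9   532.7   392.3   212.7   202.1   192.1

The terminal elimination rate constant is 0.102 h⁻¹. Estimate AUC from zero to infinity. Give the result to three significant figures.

AUC = 5850 µg/L·h

Trapezoidal AUC_0→11:
  [0→1]: (589.9+532.7)/2 × 1 = 561.3
  [1→4]: (532.7+392.3)/2 × 3 = 1387.5
  [4→10]: (392.3+212.7)/2 × 6 = 1815.0
  [10→10.5]: (212.7+202.1)/2 × 0.5 = 103.7
  [10.5→11]: (202.1+192.1)/2 × 0.5 = 98.55
  Sum = 3966.05 µg/L·h
Extrapolated tail: C_last / k_e = 192.1 / 0.102 = 1883.333
AUC_0→∞ = 3966.05 + 1883.333 = 5849.383 µg/L·h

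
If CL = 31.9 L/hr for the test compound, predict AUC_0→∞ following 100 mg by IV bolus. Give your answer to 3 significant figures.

AUC_0→∞ = Dose_iv / CL
        = 100 / 31.9 = 3.1348 mg/L·hr

AUC = 3.13 mg/L·hr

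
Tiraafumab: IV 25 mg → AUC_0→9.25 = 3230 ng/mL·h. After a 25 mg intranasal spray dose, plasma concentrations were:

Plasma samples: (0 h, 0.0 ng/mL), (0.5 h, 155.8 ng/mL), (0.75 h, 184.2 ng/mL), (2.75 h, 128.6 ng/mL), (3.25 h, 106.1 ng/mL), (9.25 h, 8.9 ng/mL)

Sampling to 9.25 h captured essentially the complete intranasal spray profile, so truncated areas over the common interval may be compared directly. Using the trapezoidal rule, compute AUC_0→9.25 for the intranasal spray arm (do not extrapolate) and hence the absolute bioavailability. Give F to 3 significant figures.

F = 0.247

Trapezoidal AUC_0→9.25 (intranasal spray):
  [0→0.5]: (0.0+155.8)/2 × 0.5 = 38.95
  [0.5→0.75]: (155.8+184.2)/2 × 0.25 = 42.5
  [0.75→2.75]: (184.2+128.6)/2 × 2 = 312.8
  [2.75→3.25]: (128.6+106.1)/2 × 0.5 = 58.675
  [3.25→9.25]: (106.1+8.9)/2 × 6 = 345.0
  Sum = 797.925 ng/mL·h
F = (AUC_ev/D_ev)/(AUC_iv/D_iv) = (797.925/25)/(3230/25) = 31.917/129.2 = 0.2470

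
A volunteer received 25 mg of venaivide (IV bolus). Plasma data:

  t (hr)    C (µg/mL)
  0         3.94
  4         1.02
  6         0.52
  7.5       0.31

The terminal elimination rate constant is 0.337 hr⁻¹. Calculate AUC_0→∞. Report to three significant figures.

AUC = 13.0 µg/mL·hr

Trapezoidal AUC_0→7.5:
  [0→4]: (3.94+1.02)/2 × 4 = 9.92
  [4→6]: (1.02+0.52)/2 × 2 = 1.54
  [6→7.5]: (0.52+0.31)/2 × 1.5 = 0.6225
  Sum = 12.0825 µg/mL·hr
Extrapolated tail: C_last / k_e = 0.31 / 0.337 = 0.920
AUC_0→∞ = 12.0825 + 0.920 = 13.0025 µg/mL·hr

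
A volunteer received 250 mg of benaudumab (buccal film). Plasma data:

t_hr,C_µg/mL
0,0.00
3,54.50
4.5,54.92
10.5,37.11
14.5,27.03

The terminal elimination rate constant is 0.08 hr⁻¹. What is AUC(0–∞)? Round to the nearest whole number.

Trapezoidal AUC_0→14.5:
  [0→3]: (0.00+54.50)/2 × 3 = 81.75
  [3→4.5]: (54.50+54.92)/2 × 1.5 = 82.065
  [4.5→10.5]: (54.92+37.11)/2 × 6 = 276.09
  [10.5→14.5]: (37.11+27.03)/2 × 4 = 128.28
  Sum = 568.185 µg/mL·hr
Extrapolated tail: C_last / k_e = 27.03 / 0.08 = 337.875
AUC_0→∞ = 568.185 + 337.875 = 906.06 µg/mL·hr

AUC = 906 µg/mL·hr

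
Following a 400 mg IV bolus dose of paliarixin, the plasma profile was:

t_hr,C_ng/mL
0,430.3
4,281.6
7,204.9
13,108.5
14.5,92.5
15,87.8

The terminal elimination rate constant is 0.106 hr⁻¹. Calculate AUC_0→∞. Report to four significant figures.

Trapezoidal AUC_0→15:
  [0→4]: (430.3+281.6)/2 × 4 = 1423.8
  [4→7]: (281.6+204.9)/2 × 3 = 729.75
  [7→13]: (204.9+108.5)/2 × 6 = 940.2
  [13→14.5]: (108.5+92.5)/2 × 1.5 = 150.75
  [14.5→15]: (92.5+87.8)/2 × 0.5 = 45.075
  Sum = 3289.575 ng/mL·hr
Extrapolated tail: C_last / k_e = 87.8 / 0.106 = 828.302
AUC_0→∞ = 3289.575 + 828.302 = 4117.877 ng/mL·hr

AUC = 4118 ng/mL·hr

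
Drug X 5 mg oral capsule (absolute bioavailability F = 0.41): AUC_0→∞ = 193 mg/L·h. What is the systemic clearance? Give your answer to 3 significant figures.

CL = F × Dose / AUC_0→∞
   = 0.41 × 5 / 193 = 0.0106218 L/h

CL = 0.0106 L/h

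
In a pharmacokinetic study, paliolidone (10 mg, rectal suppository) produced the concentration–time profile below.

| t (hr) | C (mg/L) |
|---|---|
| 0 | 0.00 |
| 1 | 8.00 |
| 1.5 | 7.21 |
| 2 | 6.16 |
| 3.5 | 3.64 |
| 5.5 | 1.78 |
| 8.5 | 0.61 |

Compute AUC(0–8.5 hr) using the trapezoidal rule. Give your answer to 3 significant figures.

AUC = 27.5 mg/L·hr

Trapezoidal AUC_0→8.5:
  [0→1]: (0.00+8.00)/2 × 1 = 4.0
  [1→1.5]: (8.00+7.21)/2 × 0.5 = 3.8025
  [1.5→2]: (7.21+6.16)/2 × 0.5 = 3.3425
  [2→3.5]: (6.16+3.64)/2 × 1.5 = 7.35
  [3.5→5.5]: (3.64+1.78)/2 × 2 = 5.42
  [5.5→8.5]: (1.78+0.61)/2 × 3 = 3.585
  Sum = 27.5 mg/L·hr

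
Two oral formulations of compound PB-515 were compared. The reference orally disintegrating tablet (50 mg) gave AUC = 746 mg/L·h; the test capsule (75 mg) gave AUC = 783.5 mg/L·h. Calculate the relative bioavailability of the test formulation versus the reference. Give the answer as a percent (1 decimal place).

F_rel = (AUC_test/D_test) / (AUC_ref/D_ref)
      = (783.5/75) / (746/50)
      = 10.4467 / 14.92 = 0.7002 = 70.02%

F_rel = 70.0%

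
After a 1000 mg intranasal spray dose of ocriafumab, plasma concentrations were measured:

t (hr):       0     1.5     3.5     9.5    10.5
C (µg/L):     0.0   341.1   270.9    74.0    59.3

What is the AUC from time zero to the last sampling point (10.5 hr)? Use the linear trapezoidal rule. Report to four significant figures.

Trapezoidal AUC_0→10.5:
  [0→1.5]: (0.0+341.1)/2 × 1.5 = 255.825
  [1.5→3.5]: (341.1+270.9)/2 × 2 = 612.0
  [3.5→9.5]: (270.9+74.0)/2 × 6 = 1034.7
  [9.5→10.5]: (74.0+59.3)/2 × 1 = 66.65
  Sum = 1969.175 µg/L·hr

AUC = 1969 µg/L·hr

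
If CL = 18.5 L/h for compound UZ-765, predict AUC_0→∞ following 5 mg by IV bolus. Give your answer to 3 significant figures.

AUC_0→∞ = Dose_iv / CL
        = 5 / 18.5 = 0.27027 mg/L·h

AUC = 0.270 mg/L·h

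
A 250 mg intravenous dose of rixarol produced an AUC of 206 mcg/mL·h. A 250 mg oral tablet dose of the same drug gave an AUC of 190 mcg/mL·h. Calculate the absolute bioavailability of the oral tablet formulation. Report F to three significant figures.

F = (AUC_ev / D_ev) / (AUC_iv / D_iv)
  = (190/250) / (206/250)
  = 0.76 / 0.824 = 0.9223

F = 0.922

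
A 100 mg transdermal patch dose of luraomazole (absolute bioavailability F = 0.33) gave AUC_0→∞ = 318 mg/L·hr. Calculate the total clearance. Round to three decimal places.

CL = F × Dose / AUC_0→∞
   = 0.33 × 100 / 318 = 0.103774 L/hr

CL = 0.104 L/hr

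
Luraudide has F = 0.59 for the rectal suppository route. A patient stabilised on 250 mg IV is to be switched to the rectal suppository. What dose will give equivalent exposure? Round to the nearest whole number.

For equal systemic exposure: F × D_ev = D_iv
D_ev = D_iv / F = 250 / 0.59 = 423.729 mg

D_rectal = 424 mg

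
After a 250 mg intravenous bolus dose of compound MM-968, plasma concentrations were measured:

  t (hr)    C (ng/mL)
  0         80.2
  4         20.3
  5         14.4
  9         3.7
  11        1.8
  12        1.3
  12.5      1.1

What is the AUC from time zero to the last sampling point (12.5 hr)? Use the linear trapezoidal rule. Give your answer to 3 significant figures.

AUC = 262 ng/mL·hr

Trapezoidal AUC_0→12.5:
  [0→4]: (80.2+20.3)/2 × 4 = 201.0
  [4→5]: (20.3+14.4)/2 × 1 = 17.35
  [5→9]: (14.4+3.7)/2 × 4 = 36.2
  [9→11]: (3.7+1.8)/2 × 2 = 5.5
  [11→12]: (1.8+1.3)/2 × 1 = 1.55
  [12→12.5]: (1.3+1.1)/2 × 0.5 = 0.6
  Sum = 262.2 ng/mL·hr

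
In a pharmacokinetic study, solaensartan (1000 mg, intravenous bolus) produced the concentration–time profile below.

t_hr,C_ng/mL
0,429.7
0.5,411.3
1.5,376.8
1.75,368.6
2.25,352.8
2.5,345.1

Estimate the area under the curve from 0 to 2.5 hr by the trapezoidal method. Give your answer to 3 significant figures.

AUC = 965 ng/mL·hr

Trapezoidal AUC_0→2.5:
  [0→0.5]: (429.7+411.3)/2 × 0.5 = 210.25
  [0.5→1.5]: (411.3+376.8)/2 × 1 = 394.05
  [1.5→1.75]: (376.8+368.6)/2 × 0.25 = 93.175
  [1.75→2.25]: (368.6+352.8)/2 × 0.5 = 180.35
  [2.25→2.5]: (352.8+345.1)/2 × 0.25 = 87.2375
  Sum = 965.0625 ng/mL·hr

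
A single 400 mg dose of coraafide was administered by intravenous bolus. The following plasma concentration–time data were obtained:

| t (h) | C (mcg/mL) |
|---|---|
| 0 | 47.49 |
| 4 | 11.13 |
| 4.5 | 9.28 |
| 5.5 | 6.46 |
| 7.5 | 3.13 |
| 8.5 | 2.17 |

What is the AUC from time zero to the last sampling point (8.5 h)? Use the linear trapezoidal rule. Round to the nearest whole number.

Trapezoidal AUC_0→8.5:
  [0→4]: (47.49+11.13)/2 × 4 = 117.24
  [4→4.5]: (11.13+9.28)/2 × 0.5 = 5.1025
  [4.5→5.5]: (9.28+6.46)/2 × 1 = 7.87
  [5.5→7.5]: (6.46+3.13)/2 × 2 = 9.59
  [7.5→8.5]: (3.13+2.17)/2 × 1 = 2.65
  Sum = 142.4525 mcg/mL·h

AUC = 142 mcg/mL·h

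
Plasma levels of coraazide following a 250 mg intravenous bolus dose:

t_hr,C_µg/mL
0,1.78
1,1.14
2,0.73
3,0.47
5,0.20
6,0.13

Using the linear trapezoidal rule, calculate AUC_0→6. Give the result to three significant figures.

AUC = 3.83 µg/mL·hr

Trapezoidal AUC_0→6:
  [0→1]: (1.78+1.14)/2 × 1 = 1.46
  [1→2]: (1.14+0.73)/2 × 1 = 0.935
  [2→3]: (0.73+0.47)/2 × 1 = 0.6
  [3→5]: (0.47+0.20)/2 × 2 = 0.67
  [5→6]: (0.20+0.13)/2 × 1 = 0.165
  Sum = 3.83 µg/mL·hr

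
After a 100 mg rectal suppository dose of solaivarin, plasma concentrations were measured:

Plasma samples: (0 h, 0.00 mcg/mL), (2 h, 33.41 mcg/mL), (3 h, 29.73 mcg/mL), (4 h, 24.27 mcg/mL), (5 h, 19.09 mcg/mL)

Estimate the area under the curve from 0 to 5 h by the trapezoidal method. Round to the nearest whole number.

Trapezoidal AUC_0→5:
  [0→2]: (0.00+33.41)/2 × 2 = 33.41
  [2→3]: (33.41+29.73)/2 × 1 = 31.57
  [3→4]: (29.73+24.27)/2 × 1 = 27.0
  [4→5]: (24.27+19.09)/2 × 1 = 21.68
  Sum = 113.66 mcg/mL·h

AUC = 114 mcg/mL·h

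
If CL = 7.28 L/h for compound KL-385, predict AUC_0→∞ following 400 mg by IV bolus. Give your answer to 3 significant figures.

AUC = 54.9 mg/L·h

AUC_0→∞ = Dose_iv / CL
        = 400 / 7.28 = 54.9451 mg/L·h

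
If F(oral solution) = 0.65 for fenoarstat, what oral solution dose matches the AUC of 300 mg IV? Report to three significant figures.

For equal systemic exposure: F × D_ev = D_iv
D_ev = D_iv / F = 300 / 0.65 = 461.538 mg

D_oral = 462 mg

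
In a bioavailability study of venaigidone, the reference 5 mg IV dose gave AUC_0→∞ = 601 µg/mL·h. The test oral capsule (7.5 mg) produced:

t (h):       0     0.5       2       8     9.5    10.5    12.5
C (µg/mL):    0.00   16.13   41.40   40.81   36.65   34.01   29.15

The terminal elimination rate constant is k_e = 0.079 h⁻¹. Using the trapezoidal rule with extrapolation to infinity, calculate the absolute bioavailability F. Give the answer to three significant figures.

F = 0.909

Trapezoidal AUC_0→12.5 (oral capsule):
  [0→0.5]: (0.00+16.13)/2 × 0.5 = 4.0325
  [0.5→2]: (16.13+41.40)/2 × 1.5 = 43.1475
  [2→8]: (41.40+40.81)/2 × 6 = 246.63
  [8→9.5]: (40.81+36.65)/2 × 1.5 = 58.095
  [9.5→10.5]: (36.65+34.01)/2 × 1 = 35.33
  [10.5→12.5]: (34.01+29.15)/2 × 2 = 63.16
  Sum = 450.395 µg/mL·h
Tail: C_last/k_e = 29.15/0.079 = 368.987
AUC_0→∞ (oral capsule) = 450.395 + 368.987 = 819.382 µg/mL·h
F = (AUC_ev/D_ev)/(AUC_iv/D_iv) = (819.382/7.5)/(601/5) = 109.251/120.2 = 0.9089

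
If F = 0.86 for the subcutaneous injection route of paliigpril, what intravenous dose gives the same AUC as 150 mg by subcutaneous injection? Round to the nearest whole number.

D_iv = 129 mg

Systemic exposure from an extravascular dose = F × D_ev, so the equivalent IV dose is F × D_ev.
D_iv = F × D_ev = 0.86 × 150 = 129 mg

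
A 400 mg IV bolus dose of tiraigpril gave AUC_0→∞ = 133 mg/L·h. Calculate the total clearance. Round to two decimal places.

CL = Dose_iv / AUC_0→∞
   = 400 / 133 = 3.00752 L/h

CL = 3.01 L/h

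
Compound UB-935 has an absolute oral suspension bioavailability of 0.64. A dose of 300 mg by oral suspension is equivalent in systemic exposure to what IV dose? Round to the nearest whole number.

D_iv = 192 mg

Systemic exposure from an extravascular dose = F × D_ev, so the equivalent IV dose is F × D_ev.
D_iv = F × D_ev = 0.64 × 300 = 192 mg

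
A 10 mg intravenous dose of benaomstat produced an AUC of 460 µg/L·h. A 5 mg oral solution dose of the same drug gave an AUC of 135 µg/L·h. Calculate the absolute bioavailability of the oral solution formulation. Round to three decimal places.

F = (AUC_ev / D_ev) / (AUC_iv / D_iv)
  = (135/5) / (460/10)
  = 27 / 46 = 0.5870

F = 0.587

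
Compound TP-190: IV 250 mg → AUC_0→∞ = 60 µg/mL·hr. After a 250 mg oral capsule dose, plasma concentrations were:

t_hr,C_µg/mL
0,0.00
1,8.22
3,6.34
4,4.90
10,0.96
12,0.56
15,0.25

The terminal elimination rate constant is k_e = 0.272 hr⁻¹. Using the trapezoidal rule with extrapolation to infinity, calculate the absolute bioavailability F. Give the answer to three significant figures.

F = 0.759

Trapezoidal AUC_0→15 (oral capsule):
  [0→1]: (0.00+8.22)/2 × 1 = 4.11
  [1→3]: (8.22+6.34)/2 × 2 = 14.56
  [3→4]: (6.34+4.90)/2 × 1 = 5.62
  [4→10]: (4.90+0.96)/2 × 6 = 17.58
  [10→12]: (0.96+0.56)/2 × 2 = 1.52
  [12→15]: (0.56+0.25)/2 × 3 = 1.215
  Sum = 44.605 µg/mL·hr
Tail: C_last/k_e = 0.25/0.272 = 0.919
AUC_0→∞ (oral capsule) = 44.605 + 0.919 = 45.524 µg/mL·hr
F = (AUC_ev/D_ev)/(AUC_iv/D_iv) = (45.524/250)/(60/250) = 0.182096/0.24 = 0.7587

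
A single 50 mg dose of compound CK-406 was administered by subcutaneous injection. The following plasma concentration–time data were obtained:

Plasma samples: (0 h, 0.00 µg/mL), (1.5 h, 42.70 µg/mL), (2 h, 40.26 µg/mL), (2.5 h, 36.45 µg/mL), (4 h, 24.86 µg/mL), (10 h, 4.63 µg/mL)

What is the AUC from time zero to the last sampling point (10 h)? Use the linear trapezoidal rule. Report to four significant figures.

Trapezoidal AUC_0→10:
  [0→1.5]: (0.00+42.70)/2 × 1.5 = 32.025
  [1.5→2]: (42.70+40.26)/2 × 0.5 = 20.74
  [2→2.5]: (40.26+36.45)/2 × 0.5 = 19.1775
  [2.5→4]: (36.45+24.86)/2 × 1.5 = 45.9825
  [4→10]: (24.86+4.63)/2 × 6 = 88.47
  Sum = 206.395 µg/mL·h

AUC = 206.4 µg/mL·h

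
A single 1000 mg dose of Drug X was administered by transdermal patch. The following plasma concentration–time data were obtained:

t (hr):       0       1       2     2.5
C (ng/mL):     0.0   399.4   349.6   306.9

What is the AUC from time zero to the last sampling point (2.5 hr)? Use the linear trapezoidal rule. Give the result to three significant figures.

AUC = 738 ng/mL·hr

Trapezoidal AUC_0→2.5:
  [0→1]: (0.0+399.4)/2 × 1 = 199.7
  [1→2]: (399.4+349.6)/2 × 1 = 374.5
  [2→2.5]: (349.6+306.9)/2 × 0.5 = 164.125
  Sum = 738.325 ng/mL·hr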